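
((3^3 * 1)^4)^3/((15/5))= 50031545098999707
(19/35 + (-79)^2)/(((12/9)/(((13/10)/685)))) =4259853/479500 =8.88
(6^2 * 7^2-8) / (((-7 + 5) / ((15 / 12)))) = -2195 / 2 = -1097.50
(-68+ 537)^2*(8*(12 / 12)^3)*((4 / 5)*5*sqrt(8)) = 14077504*sqrt(2) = 19908597.08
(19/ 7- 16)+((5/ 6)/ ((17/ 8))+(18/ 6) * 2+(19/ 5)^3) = 2141038/ 44625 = 47.98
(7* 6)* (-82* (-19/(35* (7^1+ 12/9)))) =28044/125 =224.35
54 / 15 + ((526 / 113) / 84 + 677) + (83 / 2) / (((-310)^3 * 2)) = 192473132532241 / 282776172000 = 680.66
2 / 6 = 1 / 3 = 0.33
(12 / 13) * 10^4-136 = 118232 / 13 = 9094.77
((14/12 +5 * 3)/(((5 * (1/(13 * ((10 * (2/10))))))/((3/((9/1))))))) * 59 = 74399/45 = 1653.31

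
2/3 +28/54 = 32/27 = 1.19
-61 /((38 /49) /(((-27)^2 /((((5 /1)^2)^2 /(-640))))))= 139454784 /2375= 58717.80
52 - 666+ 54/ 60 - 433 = -10461/ 10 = -1046.10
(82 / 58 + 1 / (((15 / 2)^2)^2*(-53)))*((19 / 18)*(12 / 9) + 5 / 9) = 110007661 / 39639375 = 2.78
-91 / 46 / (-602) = 13 / 3956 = 0.00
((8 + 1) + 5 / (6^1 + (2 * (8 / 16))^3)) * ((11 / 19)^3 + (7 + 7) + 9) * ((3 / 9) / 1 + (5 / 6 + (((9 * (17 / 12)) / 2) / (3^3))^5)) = 381811239145591 / 1451581254144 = 263.03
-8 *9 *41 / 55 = -2952 / 55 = -53.67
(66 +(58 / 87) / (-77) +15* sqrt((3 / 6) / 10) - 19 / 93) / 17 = 3* sqrt(5) / 34 +471101 / 121737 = 4.07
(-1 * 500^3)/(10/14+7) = -437500000/27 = -16203703.70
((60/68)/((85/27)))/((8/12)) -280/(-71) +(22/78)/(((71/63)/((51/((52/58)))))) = 64501639/3467711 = 18.60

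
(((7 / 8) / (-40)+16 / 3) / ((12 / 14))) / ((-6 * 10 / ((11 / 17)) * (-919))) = 392623 / 5399308800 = 0.00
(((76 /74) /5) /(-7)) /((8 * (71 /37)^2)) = -703 /705740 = -0.00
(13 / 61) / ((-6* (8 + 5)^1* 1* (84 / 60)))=-5 / 2562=-0.00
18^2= 324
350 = 350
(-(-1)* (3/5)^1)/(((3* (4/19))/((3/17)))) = 57/340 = 0.17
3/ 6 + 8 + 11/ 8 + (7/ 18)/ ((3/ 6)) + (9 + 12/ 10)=7507/ 360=20.85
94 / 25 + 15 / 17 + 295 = 127348 / 425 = 299.64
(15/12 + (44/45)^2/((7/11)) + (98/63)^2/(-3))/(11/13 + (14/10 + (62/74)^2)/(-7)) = 5890397669/1652502060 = 3.56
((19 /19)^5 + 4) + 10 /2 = 10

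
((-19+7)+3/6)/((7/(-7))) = 23/2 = 11.50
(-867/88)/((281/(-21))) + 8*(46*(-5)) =-45481313/24728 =-1839.26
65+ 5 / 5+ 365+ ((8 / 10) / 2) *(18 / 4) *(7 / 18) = 4317 / 10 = 431.70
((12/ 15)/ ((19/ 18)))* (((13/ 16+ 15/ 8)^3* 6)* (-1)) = -2146689/ 24320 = -88.27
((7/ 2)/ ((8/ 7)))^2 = 2401/ 256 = 9.38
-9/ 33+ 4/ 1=41/ 11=3.73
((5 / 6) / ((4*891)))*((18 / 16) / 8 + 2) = 685 / 1368576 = 0.00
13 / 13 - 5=-4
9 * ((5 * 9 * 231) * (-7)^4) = 224625555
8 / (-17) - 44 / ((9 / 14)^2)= -147256 / 1377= -106.94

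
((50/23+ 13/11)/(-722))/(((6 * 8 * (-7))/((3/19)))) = 849/388713248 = 0.00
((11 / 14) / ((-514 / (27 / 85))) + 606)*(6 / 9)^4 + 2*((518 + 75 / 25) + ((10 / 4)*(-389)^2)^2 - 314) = 2363481830682057133 / 8257410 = 286225563546.20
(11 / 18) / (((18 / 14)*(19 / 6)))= 77 / 513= 0.15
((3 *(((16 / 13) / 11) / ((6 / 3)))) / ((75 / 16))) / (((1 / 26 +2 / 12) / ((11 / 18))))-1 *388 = -29092 / 75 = -387.89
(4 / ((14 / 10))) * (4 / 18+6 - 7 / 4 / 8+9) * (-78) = -280865 / 84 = -3343.63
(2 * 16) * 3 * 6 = 576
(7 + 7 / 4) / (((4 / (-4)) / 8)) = -70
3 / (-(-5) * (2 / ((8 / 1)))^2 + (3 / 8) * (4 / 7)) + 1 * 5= 631 / 59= 10.69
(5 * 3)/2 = 15/2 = 7.50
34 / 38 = 17 / 19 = 0.89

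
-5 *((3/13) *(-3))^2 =-405/169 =-2.40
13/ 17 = 0.76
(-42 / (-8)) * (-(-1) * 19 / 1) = 399 / 4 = 99.75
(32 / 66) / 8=2 / 33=0.06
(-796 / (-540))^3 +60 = 155503099 / 2460375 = 63.20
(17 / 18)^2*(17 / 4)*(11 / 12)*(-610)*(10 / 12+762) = -75443217355 / 46656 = -1617009.97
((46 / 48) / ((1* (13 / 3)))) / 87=23 / 9048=0.00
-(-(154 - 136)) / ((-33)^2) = 2 / 121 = 0.02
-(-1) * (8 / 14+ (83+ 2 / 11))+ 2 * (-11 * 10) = -10491 / 77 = -136.25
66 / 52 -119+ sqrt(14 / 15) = -3061 / 26+ sqrt(210) / 15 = -116.76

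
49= 49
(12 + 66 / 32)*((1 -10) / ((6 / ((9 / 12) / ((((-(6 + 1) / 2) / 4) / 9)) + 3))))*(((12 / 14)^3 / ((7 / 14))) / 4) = 31.31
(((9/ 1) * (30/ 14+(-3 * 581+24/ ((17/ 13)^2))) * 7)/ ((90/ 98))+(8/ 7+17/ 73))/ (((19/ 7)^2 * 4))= -612284926981/ 152320340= -4019.72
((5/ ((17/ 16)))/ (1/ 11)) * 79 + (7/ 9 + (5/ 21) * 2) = 4381103/ 1071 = 4090.67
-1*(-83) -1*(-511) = 594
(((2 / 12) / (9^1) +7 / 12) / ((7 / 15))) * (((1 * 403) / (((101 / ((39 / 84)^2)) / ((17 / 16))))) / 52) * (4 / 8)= 0.01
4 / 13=0.31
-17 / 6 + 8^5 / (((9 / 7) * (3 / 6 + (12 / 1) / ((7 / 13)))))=6406259 / 5742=1115.68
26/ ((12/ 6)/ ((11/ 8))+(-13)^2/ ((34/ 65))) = 9724/ 121379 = 0.08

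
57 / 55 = 1.04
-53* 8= -424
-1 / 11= -0.09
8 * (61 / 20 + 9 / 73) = 9266 / 365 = 25.39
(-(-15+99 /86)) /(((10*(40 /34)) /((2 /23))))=20247 /197800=0.10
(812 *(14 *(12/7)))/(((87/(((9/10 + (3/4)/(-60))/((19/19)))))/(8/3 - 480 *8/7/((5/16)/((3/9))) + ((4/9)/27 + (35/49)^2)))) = -983956766/8505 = -115691.57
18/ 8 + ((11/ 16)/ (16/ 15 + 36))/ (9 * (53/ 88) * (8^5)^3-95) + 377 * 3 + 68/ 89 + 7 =1141.01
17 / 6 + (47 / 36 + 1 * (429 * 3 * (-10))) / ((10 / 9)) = -1389479 / 120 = -11578.99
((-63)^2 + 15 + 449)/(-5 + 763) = 4433/758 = 5.85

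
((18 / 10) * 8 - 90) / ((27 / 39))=-546 / 5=-109.20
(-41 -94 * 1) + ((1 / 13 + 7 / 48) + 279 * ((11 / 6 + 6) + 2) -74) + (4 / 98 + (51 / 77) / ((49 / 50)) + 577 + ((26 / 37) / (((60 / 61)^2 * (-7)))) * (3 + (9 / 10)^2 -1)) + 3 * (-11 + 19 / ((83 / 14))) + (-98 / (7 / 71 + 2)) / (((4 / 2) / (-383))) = 48605551897551863153 / 4039882626780000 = 12031.43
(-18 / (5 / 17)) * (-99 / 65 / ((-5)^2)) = 30294 / 8125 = 3.73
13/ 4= 3.25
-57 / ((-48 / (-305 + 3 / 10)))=-57893 / 160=-361.83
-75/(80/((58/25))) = -87/40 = -2.18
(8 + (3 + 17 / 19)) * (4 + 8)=2712 / 19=142.74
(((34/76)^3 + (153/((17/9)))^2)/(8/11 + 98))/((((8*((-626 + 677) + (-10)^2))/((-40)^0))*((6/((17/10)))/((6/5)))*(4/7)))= 94253263489/2879436733440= 0.03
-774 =-774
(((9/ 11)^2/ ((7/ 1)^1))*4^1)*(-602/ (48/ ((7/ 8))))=-8127/ 1936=-4.20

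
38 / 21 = 1.81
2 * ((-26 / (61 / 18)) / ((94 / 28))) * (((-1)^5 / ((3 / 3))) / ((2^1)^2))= 3276 / 2867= 1.14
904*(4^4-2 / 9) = 2081008 / 9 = 231223.11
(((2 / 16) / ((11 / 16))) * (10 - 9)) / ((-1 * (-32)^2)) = -1 / 5632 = -0.00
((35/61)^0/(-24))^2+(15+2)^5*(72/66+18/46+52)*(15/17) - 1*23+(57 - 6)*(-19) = 9764115142717/145728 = 67002327.23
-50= -50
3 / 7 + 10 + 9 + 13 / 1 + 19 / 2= 587 / 14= 41.93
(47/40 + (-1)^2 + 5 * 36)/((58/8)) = 7287/290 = 25.13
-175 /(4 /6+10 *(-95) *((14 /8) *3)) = 1050 /29921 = 0.04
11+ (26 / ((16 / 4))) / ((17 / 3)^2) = 6475 / 578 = 11.20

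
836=836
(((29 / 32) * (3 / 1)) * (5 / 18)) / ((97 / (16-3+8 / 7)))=4785 / 43456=0.11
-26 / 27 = -0.96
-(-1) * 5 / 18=5 / 18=0.28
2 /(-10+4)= -1 /3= -0.33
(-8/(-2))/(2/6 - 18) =-12/53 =-0.23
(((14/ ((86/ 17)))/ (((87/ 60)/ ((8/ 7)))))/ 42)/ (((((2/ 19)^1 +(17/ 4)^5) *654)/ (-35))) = -66150400/ 33004004467617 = -0.00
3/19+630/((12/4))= 3993/19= 210.16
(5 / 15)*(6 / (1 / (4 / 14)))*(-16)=-64 / 7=-9.14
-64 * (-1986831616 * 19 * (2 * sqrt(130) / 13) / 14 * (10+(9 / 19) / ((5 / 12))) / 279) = 19218906054656 * sqrt(130) / 18135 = 12083222707.92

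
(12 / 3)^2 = 16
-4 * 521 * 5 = -10420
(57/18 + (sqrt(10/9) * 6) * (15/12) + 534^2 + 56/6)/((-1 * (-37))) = 5 * sqrt(10)/74 + 570337/74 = 7707.47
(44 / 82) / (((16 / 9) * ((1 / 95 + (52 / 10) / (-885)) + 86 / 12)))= 8323425 / 197760548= 0.04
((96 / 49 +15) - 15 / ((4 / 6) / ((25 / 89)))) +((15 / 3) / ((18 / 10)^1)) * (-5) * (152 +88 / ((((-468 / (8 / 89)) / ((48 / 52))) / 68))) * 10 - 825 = -866736276491 / 39798486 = -21778.12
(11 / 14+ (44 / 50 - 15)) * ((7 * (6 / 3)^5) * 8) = -597376 / 25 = -23895.04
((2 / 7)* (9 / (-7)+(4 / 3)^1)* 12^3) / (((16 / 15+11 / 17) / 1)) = 293760 / 21413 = 13.72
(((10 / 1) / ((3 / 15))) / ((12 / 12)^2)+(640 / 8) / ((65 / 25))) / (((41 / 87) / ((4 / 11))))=365400 / 5863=62.32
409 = 409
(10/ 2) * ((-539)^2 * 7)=10168235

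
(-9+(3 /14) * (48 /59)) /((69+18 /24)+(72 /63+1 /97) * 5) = -0.12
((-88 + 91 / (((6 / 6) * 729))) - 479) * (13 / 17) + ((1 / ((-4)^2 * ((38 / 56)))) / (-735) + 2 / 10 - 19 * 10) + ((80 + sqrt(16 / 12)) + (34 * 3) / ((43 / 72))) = -371.35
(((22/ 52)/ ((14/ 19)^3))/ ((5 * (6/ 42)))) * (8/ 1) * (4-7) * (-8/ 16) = 226347/ 12740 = 17.77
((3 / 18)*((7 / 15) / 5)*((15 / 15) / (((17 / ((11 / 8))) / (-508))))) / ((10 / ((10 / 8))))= -9779 / 122400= -0.08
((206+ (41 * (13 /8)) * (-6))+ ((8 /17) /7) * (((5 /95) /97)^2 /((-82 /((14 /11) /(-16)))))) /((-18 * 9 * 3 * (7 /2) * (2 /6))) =6727544536441 /19687833559548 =0.34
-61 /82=-0.74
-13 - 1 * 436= -449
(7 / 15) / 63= 1 / 135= 0.01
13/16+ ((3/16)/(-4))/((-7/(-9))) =337/448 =0.75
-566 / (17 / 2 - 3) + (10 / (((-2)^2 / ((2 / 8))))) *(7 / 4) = -35839 / 352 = -101.82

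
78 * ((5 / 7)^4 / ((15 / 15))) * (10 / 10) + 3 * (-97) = -649941 / 2401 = -270.70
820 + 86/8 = 3323/4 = 830.75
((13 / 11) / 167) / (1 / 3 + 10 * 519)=39 / 28603927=0.00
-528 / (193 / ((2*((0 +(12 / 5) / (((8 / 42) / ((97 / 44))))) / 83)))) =-146664 / 80095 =-1.83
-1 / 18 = -0.06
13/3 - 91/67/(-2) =2015/402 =5.01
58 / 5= 11.60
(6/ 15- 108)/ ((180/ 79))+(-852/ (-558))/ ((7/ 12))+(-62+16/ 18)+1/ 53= -547040801/ 5175450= -105.70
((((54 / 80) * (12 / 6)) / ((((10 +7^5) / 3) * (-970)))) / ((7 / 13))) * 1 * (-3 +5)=-1053 / 1141874300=-0.00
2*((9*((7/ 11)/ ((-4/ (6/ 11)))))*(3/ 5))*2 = -1134/ 605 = -1.87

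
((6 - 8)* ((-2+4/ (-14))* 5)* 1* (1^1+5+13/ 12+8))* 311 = 2251640/ 21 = 107220.95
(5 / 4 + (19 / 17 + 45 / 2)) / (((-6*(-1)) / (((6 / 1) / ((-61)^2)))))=1691 / 253028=0.01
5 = 5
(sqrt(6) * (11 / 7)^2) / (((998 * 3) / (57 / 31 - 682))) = -2551285 * sqrt(6) / 4547886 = -1.37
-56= -56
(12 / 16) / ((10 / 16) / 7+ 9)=42 / 509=0.08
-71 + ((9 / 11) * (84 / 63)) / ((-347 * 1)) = -271019 / 3817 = -71.00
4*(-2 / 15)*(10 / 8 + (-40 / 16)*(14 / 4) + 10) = -4 / 3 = -1.33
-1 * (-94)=94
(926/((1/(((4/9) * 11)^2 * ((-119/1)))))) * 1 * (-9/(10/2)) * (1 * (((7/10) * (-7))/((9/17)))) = -88854270736/2025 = -43878652.22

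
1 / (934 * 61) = 0.00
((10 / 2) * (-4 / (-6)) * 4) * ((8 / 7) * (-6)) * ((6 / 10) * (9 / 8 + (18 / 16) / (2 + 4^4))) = -2664 / 43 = -61.95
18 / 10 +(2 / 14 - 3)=-37 / 35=-1.06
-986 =-986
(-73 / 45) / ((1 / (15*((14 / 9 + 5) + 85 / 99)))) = -53582 / 297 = -180.41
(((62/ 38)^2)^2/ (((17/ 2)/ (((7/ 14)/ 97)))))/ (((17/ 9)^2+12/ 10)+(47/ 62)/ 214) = 4962577034340/ 5509920586566647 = 0.00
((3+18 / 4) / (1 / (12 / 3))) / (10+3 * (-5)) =-6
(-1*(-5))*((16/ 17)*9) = 720/ 17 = 42.35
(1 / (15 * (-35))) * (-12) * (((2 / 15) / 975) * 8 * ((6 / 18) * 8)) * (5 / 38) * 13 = 256 / 2244375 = 0.00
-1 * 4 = -4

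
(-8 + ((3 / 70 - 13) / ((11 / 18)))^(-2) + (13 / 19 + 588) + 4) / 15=740246243296 / 18990852165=38.98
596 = 596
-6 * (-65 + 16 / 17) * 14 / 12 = 7623 / 17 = 448.41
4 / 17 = 0.24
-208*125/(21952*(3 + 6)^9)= -1625/531540910908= -0.00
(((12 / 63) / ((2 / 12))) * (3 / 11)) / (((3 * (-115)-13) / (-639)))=7668 / 13783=0.56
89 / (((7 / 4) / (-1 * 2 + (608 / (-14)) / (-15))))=33464 / 735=45.53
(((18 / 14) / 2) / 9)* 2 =1 / 7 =0.14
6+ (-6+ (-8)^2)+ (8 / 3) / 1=200 / 3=66.67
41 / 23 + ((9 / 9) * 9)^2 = 1904 / 23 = 82.78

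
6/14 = 0.43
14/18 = 7/9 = 0.78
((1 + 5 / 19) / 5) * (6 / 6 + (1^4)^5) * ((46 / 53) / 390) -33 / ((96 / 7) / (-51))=1285220701 / 10472800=122.72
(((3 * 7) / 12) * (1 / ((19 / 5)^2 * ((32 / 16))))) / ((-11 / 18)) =-1575 / 15884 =-0.10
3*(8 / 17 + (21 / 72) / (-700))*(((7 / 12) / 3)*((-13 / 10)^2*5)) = 22693489 / 9792000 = 2.32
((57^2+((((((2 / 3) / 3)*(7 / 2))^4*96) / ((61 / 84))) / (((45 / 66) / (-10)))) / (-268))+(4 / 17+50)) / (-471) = -501722985755 / 71568719883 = -7.01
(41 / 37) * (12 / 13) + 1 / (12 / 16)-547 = -785921 / 1443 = -544.64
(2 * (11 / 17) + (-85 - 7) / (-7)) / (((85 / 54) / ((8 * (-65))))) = -9648288 / 2023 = -4769.30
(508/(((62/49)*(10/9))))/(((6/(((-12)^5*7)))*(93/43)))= -233046471168/4805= -48500826.47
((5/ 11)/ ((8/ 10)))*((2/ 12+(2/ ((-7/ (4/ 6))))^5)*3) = 33982975/ 119800296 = 0.28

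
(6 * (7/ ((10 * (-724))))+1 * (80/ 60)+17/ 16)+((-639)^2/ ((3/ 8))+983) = 47342709983/ 43440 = 1089841.39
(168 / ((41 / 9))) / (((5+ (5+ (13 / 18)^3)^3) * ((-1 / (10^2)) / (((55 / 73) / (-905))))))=329911171740057600 / 17240070745644014489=0.02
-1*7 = -7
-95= -95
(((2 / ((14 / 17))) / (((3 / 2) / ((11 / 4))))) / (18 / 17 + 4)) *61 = 193919 / 3612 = 53.69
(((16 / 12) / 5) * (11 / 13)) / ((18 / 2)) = 44 / 1755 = 0.03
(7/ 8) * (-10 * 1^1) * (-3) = 105/ 4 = 26.25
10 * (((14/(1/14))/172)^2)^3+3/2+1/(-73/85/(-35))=59204767962741/922919005154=64.15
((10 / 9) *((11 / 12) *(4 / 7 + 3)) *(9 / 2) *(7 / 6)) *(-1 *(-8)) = 1375 / 9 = 152.78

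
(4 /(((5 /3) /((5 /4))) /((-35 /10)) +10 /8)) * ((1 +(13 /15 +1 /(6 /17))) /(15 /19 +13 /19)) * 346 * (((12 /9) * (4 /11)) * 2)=19774592 /4015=4925.18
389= 389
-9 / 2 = -4.50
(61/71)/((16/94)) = 2867/568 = 5.05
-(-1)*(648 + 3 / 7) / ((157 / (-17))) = -77163 / 1099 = -70.21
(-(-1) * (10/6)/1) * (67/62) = 335/186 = 1.80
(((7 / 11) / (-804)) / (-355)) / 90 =7 / 282565800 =0.00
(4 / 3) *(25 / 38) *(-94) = -4700 / 57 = -82.46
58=58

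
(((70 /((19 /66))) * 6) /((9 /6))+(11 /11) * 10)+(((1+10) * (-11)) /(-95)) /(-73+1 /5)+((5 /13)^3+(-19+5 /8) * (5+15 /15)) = 509844565 /584402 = 872.42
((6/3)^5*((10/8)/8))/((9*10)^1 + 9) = 5/99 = 0.05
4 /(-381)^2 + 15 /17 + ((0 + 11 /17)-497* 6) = -7355017480 /2467737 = -2980.47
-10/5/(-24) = 1/12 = 0.08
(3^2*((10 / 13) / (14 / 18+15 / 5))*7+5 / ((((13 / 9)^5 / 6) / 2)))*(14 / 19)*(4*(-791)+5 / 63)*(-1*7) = 43781196854430 / 119927639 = 365063.44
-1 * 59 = -59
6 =6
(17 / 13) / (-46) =-17 / 598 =-0.03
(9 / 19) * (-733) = -6597 / 19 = -347.21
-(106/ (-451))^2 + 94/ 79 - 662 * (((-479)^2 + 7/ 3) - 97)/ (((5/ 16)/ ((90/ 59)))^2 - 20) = 202355496771543149406/ 26600075147921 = 7607328.01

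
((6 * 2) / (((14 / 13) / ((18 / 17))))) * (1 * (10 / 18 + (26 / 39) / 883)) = 689676 / 105077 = 6.56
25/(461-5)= 25/456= 0.05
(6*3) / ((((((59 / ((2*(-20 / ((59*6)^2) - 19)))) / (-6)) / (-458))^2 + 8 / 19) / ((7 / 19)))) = 149840442565739864064 / 9513686105934101123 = 15.75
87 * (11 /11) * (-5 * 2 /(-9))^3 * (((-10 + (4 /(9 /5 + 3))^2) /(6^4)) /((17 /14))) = -8500625 /12045996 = -0.71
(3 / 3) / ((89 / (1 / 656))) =1 / 58384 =0.00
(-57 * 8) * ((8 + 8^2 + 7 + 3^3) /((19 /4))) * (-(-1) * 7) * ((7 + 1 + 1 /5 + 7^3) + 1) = -25087910.40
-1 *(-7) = 7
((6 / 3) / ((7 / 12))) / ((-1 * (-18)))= 4 / 21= 0.19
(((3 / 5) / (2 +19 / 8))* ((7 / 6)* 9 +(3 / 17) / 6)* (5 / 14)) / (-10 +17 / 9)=-19332 / 304045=-0.06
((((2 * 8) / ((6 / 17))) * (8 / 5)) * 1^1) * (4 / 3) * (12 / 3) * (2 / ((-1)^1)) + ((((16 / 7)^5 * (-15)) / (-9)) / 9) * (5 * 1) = -1624385536 / 2268945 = -715.92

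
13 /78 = 1 /6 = 0.17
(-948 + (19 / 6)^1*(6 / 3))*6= -5650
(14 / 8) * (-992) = -1736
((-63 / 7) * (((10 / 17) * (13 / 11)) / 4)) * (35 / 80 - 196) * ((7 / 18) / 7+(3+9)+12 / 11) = 529411155 / 131648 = 4021.41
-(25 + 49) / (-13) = 74 / 13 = 5.69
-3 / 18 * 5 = -0.83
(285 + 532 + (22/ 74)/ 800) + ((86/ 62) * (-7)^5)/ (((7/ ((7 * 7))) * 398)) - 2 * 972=-280664660541/ 182602400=-1537.03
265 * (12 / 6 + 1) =795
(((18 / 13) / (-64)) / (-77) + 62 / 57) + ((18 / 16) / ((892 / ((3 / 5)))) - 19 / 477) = 169763852933 / 161845603920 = 1.05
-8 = -8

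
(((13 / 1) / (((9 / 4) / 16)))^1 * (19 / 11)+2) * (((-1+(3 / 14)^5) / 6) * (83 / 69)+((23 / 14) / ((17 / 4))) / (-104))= -80380106112577 / 2435779618272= -33.00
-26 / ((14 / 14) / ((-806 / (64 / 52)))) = 68107 / 4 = 17026.75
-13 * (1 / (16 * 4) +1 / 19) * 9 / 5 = -9711 / 6080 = -1.60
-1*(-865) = 865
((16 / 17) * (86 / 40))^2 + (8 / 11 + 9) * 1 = 1098499 / 79475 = 13.82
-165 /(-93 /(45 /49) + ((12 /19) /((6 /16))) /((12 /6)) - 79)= 0.92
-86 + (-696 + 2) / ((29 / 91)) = -65648 / 29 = -2263.72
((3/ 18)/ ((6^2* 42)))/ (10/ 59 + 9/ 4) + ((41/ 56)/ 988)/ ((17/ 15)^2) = 460358251/ 739543869792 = 0.00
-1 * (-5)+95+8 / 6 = 304 / 3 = 101.33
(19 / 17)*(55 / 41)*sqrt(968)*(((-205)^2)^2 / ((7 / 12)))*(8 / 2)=47534813700000*sqrt(2) / 119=564910741339.65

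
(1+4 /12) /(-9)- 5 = -5.15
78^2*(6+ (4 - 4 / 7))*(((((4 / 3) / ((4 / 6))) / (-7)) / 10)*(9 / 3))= -1204632 / 245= -4916.87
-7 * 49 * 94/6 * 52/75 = -838292/225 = -3725.74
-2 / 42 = -1 / 21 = -0.05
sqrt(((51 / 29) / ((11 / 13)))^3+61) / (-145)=-sqrt(724640893174) / 14755345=-0.06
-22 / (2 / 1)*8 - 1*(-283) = 195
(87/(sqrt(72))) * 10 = 145 * sqrt(2)/2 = 102.53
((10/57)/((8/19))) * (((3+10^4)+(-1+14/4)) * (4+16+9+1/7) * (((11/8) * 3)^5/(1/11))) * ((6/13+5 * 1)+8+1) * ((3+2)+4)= 309735132848993115/1490944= 207744310214.87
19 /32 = 0.59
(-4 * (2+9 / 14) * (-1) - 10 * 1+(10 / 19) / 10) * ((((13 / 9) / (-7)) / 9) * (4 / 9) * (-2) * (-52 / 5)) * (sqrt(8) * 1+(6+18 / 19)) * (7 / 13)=-1519232 / 3070305 - 69056 * sqrt(2) / 484785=-0.70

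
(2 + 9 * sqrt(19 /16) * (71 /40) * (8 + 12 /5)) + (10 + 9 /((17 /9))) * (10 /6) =1357 /51 + 8307 * sqrt(19) /200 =207.65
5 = 5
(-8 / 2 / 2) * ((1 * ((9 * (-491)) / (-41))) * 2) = -17676 / 41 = -431.12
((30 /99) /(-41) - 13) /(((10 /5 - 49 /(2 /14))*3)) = 17599 /1384119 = 0.01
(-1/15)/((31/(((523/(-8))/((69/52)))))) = 6799/64170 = 0.11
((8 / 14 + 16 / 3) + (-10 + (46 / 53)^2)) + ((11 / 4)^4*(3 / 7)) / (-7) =-723410417 / 105708288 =-6.84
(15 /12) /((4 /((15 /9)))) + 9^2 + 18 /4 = 4129 /48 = 86.02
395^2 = 156025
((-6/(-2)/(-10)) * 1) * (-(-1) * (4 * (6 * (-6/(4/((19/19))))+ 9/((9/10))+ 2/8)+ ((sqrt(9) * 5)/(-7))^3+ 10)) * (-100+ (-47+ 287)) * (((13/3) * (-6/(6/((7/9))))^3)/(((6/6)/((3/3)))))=107380/243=441.89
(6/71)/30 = 1/355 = 0.00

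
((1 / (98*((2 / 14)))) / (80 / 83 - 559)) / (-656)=83 / 425375328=0.00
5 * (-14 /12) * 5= -175 /6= -29.17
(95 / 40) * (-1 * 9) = -171 / 8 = -21.38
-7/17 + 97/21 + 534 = 538.21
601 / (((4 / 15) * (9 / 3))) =3005 / 4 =751.25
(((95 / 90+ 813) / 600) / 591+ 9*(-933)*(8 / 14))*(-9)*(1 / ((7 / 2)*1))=214385383829 / 17375400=12338.44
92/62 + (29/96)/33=146627/98208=1.49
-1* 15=-15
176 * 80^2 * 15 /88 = 192000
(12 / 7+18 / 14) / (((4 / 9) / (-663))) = -17901 / 4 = -4475.25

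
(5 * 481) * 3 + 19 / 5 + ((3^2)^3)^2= 2693299 / 5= 538659.80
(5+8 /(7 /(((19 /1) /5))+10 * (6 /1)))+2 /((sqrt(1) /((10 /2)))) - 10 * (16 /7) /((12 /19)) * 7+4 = -234.20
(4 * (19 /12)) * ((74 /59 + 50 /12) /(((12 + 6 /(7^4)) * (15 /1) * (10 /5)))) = 87542861 /918141480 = 0.10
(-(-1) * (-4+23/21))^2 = 3721/441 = 8.44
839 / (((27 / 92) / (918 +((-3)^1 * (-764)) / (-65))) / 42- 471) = -20668167632 / 11602749453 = -1.78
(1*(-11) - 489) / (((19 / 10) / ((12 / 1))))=-60000 / 19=-3157.89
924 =924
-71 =-71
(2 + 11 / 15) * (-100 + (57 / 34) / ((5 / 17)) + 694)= 81959 / 50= 1639.18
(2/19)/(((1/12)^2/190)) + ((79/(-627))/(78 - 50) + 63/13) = 658401641/228228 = 2884.84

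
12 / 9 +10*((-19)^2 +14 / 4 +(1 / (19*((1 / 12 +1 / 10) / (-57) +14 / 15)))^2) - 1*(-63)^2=-9793988648 / 30356283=-322.63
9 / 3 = 3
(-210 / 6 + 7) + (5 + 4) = -19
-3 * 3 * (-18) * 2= 324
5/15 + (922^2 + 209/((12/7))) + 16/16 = 3400829/4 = 850207.25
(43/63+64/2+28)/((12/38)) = 72637/378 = 192.16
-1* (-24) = 24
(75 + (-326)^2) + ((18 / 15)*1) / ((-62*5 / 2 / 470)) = 16483841 / 155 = 106347.36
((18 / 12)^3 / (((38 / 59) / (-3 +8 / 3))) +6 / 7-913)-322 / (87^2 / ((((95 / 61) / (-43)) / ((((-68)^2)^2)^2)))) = -551598990300346655640833477 / 603572914949856297320448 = -913.89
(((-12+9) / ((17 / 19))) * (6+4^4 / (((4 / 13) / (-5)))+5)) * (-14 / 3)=-1103634 / 17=-64919.65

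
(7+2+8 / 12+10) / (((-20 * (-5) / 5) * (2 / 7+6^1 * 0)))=3.44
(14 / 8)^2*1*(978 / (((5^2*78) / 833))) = 6653171 / 5200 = 1279.46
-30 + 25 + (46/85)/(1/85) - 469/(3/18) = -2773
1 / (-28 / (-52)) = 13 / 7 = 1.86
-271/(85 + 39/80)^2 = -1734400/46771921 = -0.04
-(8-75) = 67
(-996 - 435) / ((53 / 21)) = -567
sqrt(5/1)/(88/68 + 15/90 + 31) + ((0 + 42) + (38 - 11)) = 102*sqrt(5)/3311 + 69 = 69.07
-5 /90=-1 /18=-0.06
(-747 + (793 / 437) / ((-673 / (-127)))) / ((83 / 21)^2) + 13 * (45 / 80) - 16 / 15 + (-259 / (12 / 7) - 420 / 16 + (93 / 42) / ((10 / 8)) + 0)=-246335722730173 / 1134594601840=-217.11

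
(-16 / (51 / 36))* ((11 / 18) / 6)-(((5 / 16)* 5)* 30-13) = -42871 / 1224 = -35.03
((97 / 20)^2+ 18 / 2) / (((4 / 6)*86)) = 39027 / 68800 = 0.57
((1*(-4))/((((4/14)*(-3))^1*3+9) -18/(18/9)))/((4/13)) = 91/18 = 5.06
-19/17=-1.12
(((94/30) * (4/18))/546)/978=47/36044190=0.00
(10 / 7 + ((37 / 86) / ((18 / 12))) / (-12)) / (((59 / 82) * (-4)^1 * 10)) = -624061 / 12786480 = -0.05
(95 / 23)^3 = 70.47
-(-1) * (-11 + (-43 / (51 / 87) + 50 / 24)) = -16783 / 204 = -82.27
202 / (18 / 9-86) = -101 / 42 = -2.40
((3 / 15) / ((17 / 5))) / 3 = 1 / 51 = 0.02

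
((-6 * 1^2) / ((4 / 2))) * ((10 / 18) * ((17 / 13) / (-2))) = 85 / 78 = 1.09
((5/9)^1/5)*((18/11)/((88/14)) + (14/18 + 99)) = 217883/19602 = 11.12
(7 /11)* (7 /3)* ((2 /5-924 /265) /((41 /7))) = -280574 /358545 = -0.78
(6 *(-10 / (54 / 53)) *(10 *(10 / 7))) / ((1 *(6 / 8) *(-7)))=212000 / 1323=160.24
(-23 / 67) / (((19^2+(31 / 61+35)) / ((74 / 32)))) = -51911 / 25928464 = -0.00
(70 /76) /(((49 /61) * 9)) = 305 /2394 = 0.13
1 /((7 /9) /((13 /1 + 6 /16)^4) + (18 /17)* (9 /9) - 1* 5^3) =-20055178953 /2485661986339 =-0.01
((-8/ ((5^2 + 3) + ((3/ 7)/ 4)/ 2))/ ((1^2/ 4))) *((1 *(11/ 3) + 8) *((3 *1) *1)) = -62720/ 1571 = -39.92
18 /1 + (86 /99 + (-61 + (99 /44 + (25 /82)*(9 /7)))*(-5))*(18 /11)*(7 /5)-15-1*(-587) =62531153 /49610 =1260.45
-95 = -95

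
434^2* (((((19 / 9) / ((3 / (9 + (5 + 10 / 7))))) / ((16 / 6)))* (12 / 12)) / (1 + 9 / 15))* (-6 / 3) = -1917195 / 2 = -958597.50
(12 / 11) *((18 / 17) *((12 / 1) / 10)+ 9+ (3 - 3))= 10476 / 935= 11.20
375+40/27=10165/27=376.48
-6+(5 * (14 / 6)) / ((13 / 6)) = -8 / 13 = -0.62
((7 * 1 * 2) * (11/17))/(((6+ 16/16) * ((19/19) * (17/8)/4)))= 704/289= 2.44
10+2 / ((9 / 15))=40 / 3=13.33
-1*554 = -554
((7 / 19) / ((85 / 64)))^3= 89915392 / 4212283375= 0.02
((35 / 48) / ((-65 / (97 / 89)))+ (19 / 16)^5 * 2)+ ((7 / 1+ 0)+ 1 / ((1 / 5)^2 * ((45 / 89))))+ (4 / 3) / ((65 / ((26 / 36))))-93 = -31.83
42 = 42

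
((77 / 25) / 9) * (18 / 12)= 77 / 150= 0.51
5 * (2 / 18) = 5 / 9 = 0.56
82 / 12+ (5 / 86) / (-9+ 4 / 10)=6.83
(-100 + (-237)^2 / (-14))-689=-67215 / 14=-4801.07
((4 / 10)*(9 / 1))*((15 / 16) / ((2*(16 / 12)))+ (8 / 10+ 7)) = 46953 / 1600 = 29.35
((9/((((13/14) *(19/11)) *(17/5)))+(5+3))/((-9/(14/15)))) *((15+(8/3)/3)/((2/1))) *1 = -3120194/392445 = -7.95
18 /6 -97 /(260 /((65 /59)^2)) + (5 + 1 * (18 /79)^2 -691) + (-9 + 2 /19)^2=-18956881475937 /31370785924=-604.28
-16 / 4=-4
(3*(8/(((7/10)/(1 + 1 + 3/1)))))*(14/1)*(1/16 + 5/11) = 13650/11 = 1240.91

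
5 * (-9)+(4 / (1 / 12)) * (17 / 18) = 1 / 3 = 0.33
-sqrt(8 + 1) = -3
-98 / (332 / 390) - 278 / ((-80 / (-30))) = -72831 / 332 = -219.37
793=793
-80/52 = -20/13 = -1.54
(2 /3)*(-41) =-82 /3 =-27.33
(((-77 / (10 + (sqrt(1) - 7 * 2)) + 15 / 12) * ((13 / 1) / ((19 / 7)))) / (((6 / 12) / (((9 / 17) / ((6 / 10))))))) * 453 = 206115 / 2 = 103057.50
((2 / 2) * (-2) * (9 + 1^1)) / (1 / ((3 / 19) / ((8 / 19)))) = -15 / 2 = -7.50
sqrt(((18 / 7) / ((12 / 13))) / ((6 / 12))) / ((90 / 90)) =sqrt(273) / 7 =2.36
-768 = -768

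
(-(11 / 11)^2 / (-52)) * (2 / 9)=1 / 234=0.00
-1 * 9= -9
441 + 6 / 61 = 26907 / 61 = 441.10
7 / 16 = 0.44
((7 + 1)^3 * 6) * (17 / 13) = 52224 / 13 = 4017.23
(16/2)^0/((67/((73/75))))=73/5025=0.01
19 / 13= 1.46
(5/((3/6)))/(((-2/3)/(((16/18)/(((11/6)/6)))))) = -480/11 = -43.64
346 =346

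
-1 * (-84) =84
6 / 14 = 3 / 7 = 0.43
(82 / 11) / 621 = 0.01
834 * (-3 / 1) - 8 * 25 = -2702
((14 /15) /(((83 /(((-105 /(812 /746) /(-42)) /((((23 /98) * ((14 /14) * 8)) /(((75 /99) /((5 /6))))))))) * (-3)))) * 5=-0.02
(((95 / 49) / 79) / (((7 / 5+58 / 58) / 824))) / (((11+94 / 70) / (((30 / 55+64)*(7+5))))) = 86841875 / 164241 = 528.75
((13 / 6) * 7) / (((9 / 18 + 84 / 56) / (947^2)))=81609619 / 12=6800801.58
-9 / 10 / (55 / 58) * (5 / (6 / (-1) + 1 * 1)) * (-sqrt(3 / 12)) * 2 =-261 / 275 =-0.95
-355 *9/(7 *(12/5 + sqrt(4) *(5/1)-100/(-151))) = -2412225/69034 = -34.94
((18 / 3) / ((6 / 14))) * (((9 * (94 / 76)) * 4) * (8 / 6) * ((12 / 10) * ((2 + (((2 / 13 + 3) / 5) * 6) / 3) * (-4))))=-80349696 / 6175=-13012.10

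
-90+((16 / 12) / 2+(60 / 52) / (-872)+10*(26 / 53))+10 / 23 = -3482043287 / 41455752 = -83.99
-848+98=-750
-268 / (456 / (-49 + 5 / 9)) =28.47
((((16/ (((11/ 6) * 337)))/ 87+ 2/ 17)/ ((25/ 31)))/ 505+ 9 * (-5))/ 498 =-13843609731/ 153203600330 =-0.09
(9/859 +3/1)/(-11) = -2586/9449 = -0.27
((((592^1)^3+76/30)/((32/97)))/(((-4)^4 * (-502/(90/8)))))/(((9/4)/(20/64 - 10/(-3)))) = -26414121538525/296091648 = -89209.28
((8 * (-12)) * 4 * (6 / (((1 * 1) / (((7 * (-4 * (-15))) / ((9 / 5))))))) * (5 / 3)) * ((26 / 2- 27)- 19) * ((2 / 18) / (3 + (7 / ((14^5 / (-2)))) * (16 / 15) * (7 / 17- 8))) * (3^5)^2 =19795800911040000 / 306149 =64660674740.21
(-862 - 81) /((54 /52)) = -24518 /27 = -908.07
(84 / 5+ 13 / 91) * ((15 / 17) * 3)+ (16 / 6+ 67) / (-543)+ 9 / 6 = 17919757 / 387702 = 46.22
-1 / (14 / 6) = -3 / 7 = -0.43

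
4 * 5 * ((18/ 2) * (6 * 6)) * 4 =25920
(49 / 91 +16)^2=46225 / 169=273.52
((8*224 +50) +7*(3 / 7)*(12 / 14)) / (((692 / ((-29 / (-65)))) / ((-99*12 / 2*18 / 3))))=-333633168 / 78715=-4238.50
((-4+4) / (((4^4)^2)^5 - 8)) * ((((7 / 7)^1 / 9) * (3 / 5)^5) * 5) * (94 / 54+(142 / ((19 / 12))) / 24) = 0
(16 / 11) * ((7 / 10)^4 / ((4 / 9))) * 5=21609 / 5500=3.93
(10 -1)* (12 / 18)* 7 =42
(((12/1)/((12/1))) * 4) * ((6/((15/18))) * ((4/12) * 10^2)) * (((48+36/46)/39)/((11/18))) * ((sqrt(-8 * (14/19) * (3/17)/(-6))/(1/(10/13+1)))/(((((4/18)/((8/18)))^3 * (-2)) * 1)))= -276480 * sqrt(4522)/3211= -5790.14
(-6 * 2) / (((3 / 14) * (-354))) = 28 / 177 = 0.16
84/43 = 1.95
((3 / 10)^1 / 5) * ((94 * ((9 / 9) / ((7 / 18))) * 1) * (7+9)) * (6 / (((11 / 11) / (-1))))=-243648 / 175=-1392.27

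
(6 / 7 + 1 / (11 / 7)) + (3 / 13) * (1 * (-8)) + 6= 5653 / 1001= 5.65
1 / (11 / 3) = 3 / 11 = 0.27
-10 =-10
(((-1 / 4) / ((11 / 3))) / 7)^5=-243 / 2771746976768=-0.00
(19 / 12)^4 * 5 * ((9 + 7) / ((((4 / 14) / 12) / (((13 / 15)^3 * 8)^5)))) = 191259350402765827280809984 / 2364627008056640625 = 80883517.68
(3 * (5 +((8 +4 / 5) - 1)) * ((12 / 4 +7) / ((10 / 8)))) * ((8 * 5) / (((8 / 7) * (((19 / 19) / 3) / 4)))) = 129024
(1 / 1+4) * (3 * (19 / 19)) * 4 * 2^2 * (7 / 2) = 840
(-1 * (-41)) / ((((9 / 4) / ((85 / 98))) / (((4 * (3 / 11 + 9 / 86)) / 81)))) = 236980 / 804573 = 0.29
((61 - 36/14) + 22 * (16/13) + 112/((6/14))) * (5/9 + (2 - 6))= -2935297/2457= -1194.67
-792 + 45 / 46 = -36387 / 46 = -791.02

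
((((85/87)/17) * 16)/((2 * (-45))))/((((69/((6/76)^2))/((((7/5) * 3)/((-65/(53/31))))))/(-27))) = -6678/2425929025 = -0.00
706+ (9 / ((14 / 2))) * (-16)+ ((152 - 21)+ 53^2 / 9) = 71098 / 63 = 1128.54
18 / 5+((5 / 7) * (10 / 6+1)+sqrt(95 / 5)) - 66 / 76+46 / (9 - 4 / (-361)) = sqrt(19)+126435187 / 12979470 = 14.10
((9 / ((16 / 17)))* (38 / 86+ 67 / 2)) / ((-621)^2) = 16541 / 19653408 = 0.00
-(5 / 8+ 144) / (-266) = 1157 / 2128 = 0.54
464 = 464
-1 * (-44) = 44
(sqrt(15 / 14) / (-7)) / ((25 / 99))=-99*sqrt(210) / 2450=-0.59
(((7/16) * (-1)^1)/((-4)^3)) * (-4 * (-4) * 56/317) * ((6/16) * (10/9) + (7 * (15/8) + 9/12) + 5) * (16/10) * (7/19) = 158809/722760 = 0.22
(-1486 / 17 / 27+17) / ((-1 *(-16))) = 0.86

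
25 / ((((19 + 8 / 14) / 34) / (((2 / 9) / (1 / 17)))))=202300 / 1233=164.07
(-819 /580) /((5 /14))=-5733 /1450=-3.95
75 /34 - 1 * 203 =-6827 /34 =-200.79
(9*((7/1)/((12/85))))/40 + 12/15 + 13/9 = 19297/1440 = 13.40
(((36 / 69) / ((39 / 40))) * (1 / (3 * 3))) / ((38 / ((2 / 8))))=20 / 51129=0.00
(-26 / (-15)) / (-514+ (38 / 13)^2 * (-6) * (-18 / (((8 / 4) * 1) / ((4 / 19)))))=-2197 / 528375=-0.00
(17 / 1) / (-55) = -17 / 55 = -0.31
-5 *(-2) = 10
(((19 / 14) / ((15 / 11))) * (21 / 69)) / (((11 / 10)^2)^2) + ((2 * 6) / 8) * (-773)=-212936641 / 183678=-1159.29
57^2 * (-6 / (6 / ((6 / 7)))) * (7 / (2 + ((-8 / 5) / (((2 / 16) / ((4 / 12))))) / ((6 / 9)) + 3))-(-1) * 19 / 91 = 1267129 / 91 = 13924.49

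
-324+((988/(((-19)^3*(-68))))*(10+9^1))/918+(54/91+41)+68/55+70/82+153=-7746721206793/60846155370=-127.32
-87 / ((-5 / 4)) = 348 / 5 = 69.60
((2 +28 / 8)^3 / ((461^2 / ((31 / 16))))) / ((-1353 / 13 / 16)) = -48763 / 209120664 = -0.00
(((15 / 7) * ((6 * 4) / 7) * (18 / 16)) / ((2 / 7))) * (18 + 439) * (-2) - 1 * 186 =-186387 / 7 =-26626.71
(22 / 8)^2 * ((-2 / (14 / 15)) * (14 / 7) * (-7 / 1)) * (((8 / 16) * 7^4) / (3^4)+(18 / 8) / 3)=3052225 / 864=3532.67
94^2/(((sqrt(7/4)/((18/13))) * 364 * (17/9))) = 715716 * sqrt(7)/140777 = 13.45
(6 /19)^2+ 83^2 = 6889.10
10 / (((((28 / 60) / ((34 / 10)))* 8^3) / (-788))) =-50235 / 448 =-112.13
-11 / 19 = -0.58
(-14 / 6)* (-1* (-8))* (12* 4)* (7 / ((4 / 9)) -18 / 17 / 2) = -231840 / 17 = -13637.65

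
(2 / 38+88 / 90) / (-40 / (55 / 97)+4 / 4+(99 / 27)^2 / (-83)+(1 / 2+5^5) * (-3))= -1608706 / 14747702435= -0.00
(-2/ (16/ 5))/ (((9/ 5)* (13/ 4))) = -25/ 234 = -0.11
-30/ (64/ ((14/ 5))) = -21/ 16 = -1.31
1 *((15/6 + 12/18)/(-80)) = -19/480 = -0.04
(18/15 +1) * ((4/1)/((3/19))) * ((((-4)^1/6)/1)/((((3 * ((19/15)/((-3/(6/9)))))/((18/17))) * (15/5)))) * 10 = 155.29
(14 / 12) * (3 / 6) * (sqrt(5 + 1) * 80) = 140 * sqrt(6) / 3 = 114.31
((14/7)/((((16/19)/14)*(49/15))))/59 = 285/1652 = 0.17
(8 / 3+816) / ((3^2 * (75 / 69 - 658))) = -56488 / 407943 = -0.14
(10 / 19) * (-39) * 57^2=-66690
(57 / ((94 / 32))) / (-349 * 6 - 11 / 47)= -912 / 98429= -0.01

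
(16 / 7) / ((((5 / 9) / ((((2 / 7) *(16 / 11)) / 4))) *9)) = 128 / 2695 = 0.05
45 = 45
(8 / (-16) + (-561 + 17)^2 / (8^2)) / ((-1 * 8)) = -9247 / 16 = -577.94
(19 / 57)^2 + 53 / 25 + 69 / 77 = 54179 / 17325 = 3.13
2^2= 4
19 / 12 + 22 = 283 / 12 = 23.58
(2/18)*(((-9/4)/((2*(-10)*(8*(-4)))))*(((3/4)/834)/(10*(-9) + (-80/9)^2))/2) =81/5067161600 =0.00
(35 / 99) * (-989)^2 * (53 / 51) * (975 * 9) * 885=521870957619375 / 187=2790753784060.83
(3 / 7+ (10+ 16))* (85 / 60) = 3145 / 84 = 37.44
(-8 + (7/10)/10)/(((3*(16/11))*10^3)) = -8723/4800000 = -0.00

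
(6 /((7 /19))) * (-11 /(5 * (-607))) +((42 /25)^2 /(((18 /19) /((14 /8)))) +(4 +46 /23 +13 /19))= 1206609177 /100913750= 11.96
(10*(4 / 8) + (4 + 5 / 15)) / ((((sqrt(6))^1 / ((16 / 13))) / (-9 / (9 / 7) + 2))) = -1120*sqrt(6) / 117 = -23.45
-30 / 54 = -5 / 9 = -0.56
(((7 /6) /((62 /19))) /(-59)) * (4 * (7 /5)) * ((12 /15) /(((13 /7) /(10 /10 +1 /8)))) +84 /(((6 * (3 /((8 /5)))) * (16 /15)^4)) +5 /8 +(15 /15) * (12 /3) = 25264037377 /2434764800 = 10.38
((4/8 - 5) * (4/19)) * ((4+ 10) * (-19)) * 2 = 504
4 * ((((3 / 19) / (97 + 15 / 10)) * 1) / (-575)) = -24 / 2152225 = -0.00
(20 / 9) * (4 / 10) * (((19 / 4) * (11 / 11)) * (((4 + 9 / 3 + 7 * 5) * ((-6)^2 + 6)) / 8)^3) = 181061811 / 4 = 45265452.75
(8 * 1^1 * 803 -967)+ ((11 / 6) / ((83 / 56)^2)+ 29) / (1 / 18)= 41292819 / 6889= 5994.02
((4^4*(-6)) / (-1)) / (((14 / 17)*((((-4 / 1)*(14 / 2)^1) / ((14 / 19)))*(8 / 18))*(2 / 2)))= -14688 / 133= -110.44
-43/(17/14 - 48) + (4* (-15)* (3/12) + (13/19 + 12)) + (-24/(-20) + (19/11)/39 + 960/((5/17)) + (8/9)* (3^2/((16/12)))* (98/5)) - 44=17818315591/5338905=3337.45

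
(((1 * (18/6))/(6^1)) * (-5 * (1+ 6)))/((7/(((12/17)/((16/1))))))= -15/136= -0.11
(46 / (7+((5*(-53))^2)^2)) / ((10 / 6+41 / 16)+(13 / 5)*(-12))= -1380 / 3990240905117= -0.00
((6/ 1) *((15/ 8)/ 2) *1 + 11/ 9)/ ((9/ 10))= 2465/ 324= 7.61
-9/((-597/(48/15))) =48/995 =0.05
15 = 15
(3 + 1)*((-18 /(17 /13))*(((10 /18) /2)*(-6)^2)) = -9360 /17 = -550.59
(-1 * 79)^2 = 6241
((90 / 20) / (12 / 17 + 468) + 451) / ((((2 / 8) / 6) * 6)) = 2395763 / 1328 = 1804.04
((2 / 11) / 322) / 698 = 1 / 1236158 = 0.00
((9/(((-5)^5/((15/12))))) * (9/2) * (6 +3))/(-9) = 81/5000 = 0.02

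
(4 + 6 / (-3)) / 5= 2 / 5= 0.40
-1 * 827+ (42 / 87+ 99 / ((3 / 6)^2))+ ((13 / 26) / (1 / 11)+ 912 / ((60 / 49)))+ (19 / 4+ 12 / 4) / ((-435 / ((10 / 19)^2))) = 100432621 / 314070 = 319.78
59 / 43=1.37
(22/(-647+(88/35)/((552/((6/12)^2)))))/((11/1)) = -19320/6250009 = -0.00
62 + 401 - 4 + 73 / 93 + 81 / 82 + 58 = 3956161 / 7626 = 518.77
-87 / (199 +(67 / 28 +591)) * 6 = -14616 / 22187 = -0.66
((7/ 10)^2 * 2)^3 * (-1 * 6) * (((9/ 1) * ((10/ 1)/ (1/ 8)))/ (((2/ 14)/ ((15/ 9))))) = -29647548/ 625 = -47436.08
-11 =-11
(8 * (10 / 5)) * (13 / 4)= 52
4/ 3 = 1.33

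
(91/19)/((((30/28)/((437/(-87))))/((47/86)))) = -688597/56115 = -12.27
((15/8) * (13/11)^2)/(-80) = -507/15488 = -0.03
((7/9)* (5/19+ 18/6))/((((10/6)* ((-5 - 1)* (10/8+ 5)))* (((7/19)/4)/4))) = -1984/1125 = -1.76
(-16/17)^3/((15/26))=-1.45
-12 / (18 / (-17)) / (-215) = -34 / 645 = -0.05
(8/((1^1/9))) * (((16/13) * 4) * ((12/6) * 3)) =27648/13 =2126.77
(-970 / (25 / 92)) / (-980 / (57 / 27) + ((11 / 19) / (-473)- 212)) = 5.28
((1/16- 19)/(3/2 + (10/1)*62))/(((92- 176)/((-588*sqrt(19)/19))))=-2121*sqrt(19)/188936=-0.05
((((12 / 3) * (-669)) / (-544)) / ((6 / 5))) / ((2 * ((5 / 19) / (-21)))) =-88977 / 544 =-163.56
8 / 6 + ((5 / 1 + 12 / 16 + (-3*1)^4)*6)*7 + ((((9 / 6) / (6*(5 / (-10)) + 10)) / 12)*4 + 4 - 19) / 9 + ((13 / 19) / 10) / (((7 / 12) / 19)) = 1148302 / 315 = 3645.40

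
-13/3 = -4.33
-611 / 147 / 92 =-611 / 13524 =-0.05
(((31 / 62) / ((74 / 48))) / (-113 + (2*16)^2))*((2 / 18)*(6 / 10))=0.00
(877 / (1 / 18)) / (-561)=-5262 / 187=-28.14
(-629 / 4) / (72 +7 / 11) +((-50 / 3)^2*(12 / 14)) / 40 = 14953 / 3948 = 3.79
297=297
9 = 9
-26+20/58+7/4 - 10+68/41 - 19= -243729/4756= -51.25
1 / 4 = 0.25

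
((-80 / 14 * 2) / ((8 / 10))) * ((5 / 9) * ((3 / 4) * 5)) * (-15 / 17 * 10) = 31250 / 119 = 262.61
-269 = -269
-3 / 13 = -0.23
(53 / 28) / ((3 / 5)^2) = 1325 / 252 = 5.26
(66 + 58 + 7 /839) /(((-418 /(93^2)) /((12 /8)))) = -2699603721 /701404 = -3848.86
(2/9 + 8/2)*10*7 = 2660/9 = 295.56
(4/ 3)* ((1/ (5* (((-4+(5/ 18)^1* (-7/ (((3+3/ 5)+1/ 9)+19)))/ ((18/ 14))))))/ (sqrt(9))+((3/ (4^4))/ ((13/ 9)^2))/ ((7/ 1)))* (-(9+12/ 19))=2223435909/ 8580819520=0.26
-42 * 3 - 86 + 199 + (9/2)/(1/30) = 122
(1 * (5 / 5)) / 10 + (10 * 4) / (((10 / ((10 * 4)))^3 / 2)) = 5120.10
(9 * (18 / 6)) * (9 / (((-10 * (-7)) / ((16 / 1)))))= 1944 / 35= 55.54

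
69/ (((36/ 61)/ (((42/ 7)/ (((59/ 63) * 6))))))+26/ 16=59693/ 472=126.47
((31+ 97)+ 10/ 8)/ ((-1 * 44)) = -47/ 16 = -2.94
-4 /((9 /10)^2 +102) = -400 /10281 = -0.04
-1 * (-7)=7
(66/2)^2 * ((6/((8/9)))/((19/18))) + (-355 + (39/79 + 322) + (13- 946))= 18007083/3002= 5998.36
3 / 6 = 1 / 2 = 0.50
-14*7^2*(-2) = 1372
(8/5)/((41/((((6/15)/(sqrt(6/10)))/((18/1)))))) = 8*sqrt(15)/27675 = 0.00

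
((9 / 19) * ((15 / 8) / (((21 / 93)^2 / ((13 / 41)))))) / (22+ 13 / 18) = 15178995 / 62447756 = 0.24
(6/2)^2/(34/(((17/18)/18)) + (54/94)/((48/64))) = 0.01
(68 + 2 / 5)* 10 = 684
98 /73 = 1.34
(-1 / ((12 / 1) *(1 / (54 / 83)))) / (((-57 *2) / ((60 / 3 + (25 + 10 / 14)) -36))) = 51 / 11039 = 0.00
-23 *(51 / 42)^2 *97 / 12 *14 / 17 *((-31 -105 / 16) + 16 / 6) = 63527725 / 8064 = 7877.94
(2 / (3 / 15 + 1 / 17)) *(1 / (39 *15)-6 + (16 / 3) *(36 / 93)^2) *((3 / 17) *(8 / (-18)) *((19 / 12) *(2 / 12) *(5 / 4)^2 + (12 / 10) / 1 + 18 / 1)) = 330187742323 / 5343006240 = 61.80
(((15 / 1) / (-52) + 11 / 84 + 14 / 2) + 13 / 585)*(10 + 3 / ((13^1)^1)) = 534109 / 7605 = 70.23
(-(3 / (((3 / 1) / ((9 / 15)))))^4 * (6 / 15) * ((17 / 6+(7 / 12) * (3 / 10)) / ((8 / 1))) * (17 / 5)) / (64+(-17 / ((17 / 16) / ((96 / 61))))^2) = -616565979 / 6493600000000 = -0.00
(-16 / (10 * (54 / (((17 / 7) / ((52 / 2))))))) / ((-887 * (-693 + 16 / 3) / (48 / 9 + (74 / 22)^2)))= -205462 / 2720090658285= -0.00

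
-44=-44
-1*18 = -18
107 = 107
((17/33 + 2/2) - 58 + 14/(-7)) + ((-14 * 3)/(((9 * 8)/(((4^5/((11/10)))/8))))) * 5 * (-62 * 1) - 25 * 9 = 685045/33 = 20758.94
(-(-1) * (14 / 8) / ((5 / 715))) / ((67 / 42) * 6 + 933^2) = 539 / 1874920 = 0.00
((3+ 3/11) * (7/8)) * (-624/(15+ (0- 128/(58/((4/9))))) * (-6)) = 764.77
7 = 7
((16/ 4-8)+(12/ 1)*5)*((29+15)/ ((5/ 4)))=9856/ 5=1971.20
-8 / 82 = -4 / 41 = -0.10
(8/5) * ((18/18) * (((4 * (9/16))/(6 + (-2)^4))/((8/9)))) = 81/440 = 0.18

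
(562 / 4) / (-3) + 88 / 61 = -16613 / 366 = -45.39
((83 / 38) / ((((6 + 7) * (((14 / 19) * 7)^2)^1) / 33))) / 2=52041 / 499408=0.10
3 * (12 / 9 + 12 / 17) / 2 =52 / 17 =3.06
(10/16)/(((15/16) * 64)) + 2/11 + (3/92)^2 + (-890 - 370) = -703758259/558624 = -1259.81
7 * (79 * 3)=1659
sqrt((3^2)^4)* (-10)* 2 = -1620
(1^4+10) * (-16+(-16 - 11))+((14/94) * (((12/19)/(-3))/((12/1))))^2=-3394740344/7177041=-473.00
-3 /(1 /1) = -3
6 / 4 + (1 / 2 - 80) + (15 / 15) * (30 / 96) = -77.69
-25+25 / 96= -2375 / 96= -24.74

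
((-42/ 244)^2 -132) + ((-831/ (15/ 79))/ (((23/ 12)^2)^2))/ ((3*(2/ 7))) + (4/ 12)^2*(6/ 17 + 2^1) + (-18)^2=-592857311540587/ 3186342384660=-186.06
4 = 4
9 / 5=1.80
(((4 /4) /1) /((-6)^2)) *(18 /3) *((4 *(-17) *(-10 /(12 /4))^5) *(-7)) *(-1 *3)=23800000 /243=97942.39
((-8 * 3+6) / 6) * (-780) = 2340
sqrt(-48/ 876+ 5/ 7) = sqrt(172207)/ 511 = 0.81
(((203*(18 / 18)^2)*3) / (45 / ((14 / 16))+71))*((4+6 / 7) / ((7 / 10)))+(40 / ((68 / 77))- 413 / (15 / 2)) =5407256 / 218535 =24.74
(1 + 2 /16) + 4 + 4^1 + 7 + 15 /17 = 2313 /136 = 17.01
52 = 52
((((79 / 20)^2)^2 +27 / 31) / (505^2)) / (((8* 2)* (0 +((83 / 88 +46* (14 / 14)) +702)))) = 13329497621 / 166734692136000000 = 0.00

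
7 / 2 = 3.50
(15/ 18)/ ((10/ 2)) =1/ 6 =0.17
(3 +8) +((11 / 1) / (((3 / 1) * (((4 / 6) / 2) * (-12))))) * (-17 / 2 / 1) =451 / 24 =18.79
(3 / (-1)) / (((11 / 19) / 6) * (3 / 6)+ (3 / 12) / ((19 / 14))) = -684 / 53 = -12.91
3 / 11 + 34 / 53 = 533 / 583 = 0.91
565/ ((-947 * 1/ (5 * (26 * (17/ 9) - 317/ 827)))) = -1024573825/ 7048521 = -145.36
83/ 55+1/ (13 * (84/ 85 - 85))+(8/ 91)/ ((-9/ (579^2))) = -116983944712/ 35740705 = -3273.13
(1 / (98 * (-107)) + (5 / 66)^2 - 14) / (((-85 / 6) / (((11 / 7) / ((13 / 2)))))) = 63922043 / 267660393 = 0.24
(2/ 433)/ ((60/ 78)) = 13/ 2165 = 0.01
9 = 9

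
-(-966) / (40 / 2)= 483 / 10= 48.30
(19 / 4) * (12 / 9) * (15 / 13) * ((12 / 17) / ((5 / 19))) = 4332 / 221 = 19.60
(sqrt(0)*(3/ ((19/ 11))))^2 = 0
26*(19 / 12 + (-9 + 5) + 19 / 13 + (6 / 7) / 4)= -809 / 42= -19.26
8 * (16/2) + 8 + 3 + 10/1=85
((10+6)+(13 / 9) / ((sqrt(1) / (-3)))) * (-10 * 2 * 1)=-700 / 3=-233.33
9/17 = 0.53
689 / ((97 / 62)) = 42718 / 97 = 440.39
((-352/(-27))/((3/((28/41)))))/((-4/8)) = -19712/3321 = -5.94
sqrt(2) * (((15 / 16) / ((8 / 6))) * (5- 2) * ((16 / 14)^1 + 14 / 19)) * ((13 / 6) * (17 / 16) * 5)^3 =843270390625 * sqrt(2) / 139460608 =8551.26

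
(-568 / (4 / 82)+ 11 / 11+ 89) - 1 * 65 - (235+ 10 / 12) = -71129 / 6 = -11854.83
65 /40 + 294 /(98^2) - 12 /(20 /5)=-1.34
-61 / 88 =-0.69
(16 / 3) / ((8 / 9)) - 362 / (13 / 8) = -2818 / 13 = -216.77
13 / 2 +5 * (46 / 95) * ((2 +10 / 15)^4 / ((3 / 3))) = 396839 / 3078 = 128.93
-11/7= -1.57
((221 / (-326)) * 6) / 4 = -663 / 652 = -1.02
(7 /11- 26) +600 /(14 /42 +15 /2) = 26487 /517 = 51.23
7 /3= 2.33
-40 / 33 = -1.21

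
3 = 3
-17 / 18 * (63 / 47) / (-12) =119 / 1128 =0.11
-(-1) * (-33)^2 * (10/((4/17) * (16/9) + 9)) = 151470/131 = 1156.26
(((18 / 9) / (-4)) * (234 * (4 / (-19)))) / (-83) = -468 / 1577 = -0.30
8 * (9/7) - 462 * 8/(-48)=611/7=87.29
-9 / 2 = -4.50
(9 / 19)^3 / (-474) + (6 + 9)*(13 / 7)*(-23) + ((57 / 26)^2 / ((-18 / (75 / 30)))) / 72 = -473146859136359 / 738456840576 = -640.72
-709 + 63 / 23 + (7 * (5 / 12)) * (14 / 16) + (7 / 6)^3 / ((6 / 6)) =-13952545 / 19872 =-702.12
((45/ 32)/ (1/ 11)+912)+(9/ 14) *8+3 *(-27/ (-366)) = 12746229/ 13664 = 932.83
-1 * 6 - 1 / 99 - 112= -11683 / 99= -118.01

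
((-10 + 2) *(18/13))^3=-2985984/2197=-1359.12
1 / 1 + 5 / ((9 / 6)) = 13 / 3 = 4.33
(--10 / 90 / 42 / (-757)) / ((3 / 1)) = -1 / 858438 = -0.00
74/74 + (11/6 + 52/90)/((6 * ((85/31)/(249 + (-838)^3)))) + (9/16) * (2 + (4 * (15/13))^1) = -102926362328921/1193400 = -86246323.39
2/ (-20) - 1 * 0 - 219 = -2191/ 10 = -219.10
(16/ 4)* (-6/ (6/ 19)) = -76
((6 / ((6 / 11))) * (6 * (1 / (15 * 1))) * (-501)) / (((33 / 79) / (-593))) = 15646898 / 5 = 3129379.60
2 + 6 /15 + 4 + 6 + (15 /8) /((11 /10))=3103 /220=14.10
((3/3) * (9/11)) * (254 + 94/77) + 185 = 333563/847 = 393.82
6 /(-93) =-2 /31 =-0.06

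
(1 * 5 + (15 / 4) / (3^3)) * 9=185 / 4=46.25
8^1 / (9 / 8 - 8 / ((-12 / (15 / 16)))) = 32 / 7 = 4.57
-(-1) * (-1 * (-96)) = 96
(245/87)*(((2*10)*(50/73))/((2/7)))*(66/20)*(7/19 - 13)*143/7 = -4624620000/40223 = -114974.52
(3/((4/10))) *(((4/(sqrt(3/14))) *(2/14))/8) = 5 *sqrt(42)/28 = 1.16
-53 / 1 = -53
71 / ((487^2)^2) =0.00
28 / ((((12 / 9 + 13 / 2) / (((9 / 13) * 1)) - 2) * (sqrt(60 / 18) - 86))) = -195048 / 5577767 - 756 * sqrt(30) / 5577767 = -0.04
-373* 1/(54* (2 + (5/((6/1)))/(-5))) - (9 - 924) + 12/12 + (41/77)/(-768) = 912.23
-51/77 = -0.66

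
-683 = -683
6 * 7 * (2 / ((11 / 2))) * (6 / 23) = 1008 / 253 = 3.98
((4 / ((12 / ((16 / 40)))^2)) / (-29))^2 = 1 / 42575625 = 0.00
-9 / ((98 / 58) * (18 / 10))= -145 / 49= -2.96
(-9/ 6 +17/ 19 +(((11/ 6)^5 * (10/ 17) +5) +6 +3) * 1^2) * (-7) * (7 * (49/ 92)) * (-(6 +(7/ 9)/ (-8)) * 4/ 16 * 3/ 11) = 1928079651925/ 7176812544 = 268.65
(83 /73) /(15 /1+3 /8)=664 /8979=0.07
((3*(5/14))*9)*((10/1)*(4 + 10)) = 1350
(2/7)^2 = 4/49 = 0.08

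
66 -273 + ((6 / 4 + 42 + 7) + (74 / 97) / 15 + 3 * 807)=6589843 / 2910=2264.55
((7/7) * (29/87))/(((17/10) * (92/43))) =215/2346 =0.09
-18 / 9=-2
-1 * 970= -970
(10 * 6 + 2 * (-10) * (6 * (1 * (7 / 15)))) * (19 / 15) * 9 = 228 / 5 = 45.60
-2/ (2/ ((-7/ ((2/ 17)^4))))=584647/ 16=36540.44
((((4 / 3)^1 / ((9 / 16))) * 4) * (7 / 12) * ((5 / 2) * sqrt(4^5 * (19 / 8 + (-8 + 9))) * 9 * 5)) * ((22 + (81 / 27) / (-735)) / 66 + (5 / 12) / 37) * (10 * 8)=1008214.37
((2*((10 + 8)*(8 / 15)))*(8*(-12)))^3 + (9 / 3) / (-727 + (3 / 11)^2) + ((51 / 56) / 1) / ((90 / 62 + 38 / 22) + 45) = -31671738644038414445091 / 5057716937000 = -6262062317.55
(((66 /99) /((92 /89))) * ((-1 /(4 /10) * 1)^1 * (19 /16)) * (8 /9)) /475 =-89 /24840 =-0.00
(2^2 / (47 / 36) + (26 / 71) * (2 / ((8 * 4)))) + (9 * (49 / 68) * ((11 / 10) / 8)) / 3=61429969 / 18153280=3.38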